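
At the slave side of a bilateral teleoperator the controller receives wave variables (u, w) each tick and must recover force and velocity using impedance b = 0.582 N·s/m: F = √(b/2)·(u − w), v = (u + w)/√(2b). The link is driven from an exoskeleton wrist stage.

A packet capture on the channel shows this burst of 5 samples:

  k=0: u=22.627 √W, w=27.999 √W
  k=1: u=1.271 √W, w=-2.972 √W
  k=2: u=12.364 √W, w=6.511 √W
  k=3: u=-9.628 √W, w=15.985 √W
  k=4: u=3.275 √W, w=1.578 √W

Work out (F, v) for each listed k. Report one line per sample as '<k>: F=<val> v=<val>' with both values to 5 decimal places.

0: F=-2.89789 v=46.92423
1: F=2.28886 v=-1.57662
2: F=3.15737 v=17.49486
3: F=-13.81678 v=5.89218
4: F=0.91544 v=4.49815

k=0: u−w=-5.37200, u+w=50.62600; √(b/2)=0.53944, √(2b)=1.07889; F=0.53944×(-5.372)=-2.89789, v=50.62600/1.07889=46.92423
k=1: u−w=4.24300, u+w=-1.70100; √(b/2)=0.53944, √(2b)=1.07889; F=0.53944×4.243=2.28886, v=-1.70100/1.07889=-1.57662
k=2: u−w=5.85300, u+w=18.87500; √(b/2)=0.53944, √(2b)=1.07889; F=0.53944×5.853=3.15737, v=18.87500/1.07889=17.49486
k=3: u−w=-25.61300, u+w=6.35700; √(b/2)=0.53944, √(2b)=1.07889; F=0.53944×(-25.613)=-13.81678, v=6.35700/1.07889=5.89218
k=4: u−w=1.69700, u+w=4.85300; √(b/2)=0.53944, √(2b)=1.07889; F=0.53944×1.697=0.91544, v=4.85300/1.07889=4.49815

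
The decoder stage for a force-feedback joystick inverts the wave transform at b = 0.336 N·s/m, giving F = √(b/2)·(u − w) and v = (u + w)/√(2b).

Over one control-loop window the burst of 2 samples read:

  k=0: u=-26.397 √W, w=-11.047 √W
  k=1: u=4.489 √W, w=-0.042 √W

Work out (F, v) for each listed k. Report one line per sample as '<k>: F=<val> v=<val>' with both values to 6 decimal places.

0: F=-6.291628 v=-45.677003
1: F=1.857157 v=5.424785

k=0: u−w=-15.350000, u+w=-37.444000; √(b/2)=0.409878, √(2b)=0.819756; F=0.409878×(-15.35)=-6.291628, v=-37.444000/0.819756=-45.677003
k=1: u−w=4.531000, u+w=4.447000; √(b/2)=0.409878, √(2b)=0.819756; F=0.409878×4.531=1.857157, v=4.447000/0.819756=5.424785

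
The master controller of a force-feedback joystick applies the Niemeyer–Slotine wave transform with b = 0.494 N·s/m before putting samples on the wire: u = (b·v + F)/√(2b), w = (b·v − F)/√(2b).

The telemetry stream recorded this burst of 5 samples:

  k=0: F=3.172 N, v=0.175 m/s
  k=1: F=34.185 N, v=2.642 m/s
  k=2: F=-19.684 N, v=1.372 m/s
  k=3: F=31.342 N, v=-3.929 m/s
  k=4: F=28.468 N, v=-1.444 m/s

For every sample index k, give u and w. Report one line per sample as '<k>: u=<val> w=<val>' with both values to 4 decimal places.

0: u=3.2782 w=-3.1042
1: u=35.7050 w=-33.0789
2: u=-19.1213 w=20.4850
3: u=29.5791 w=-33.4844
4: u=27.9227 w=-29.3580

k=0: b·v=0.494×0.175=0.0864; √(2b)=0.9940; u=(0.0864+3.172)/0.9940=3.2782, w=(0.0864−3.172)/0.9940=-3.1042
k=1: b·v=0.494×2.642=1.3051; √(2b)=0.9940; u=(1.3051+34.185)/0.9940=35.7050, w=(1.3051−34.185)/0.9940=-33.0789
k=2: b·v=0.494×1.372=0.6778; √(2b)=0.9940; u=(0.6778+(-19.684))/0.9940=-19.1213, w=(0.6778−(-19.684))/0.9940=20.4850
k=3: b·v=0.494×(-3.929)=-1.9409; √(2b)=0.9940; u=(-1.9409+31.342)/0.9940=29.5791, w=(-1.9409−31.342)/0.9940=-33.4844
k=4: b·v=0.494×(-1.444)=-0.7133; √(2b)=0.9940; u=(-0.7133+28.468)/0.9940=27.9227, w=(-0.7133−28.468)/0.9940=-29.3580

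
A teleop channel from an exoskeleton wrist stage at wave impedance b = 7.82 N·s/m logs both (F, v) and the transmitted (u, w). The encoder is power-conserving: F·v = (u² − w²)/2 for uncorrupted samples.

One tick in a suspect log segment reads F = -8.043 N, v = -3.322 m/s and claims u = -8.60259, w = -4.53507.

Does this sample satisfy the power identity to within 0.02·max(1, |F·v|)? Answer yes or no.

yes

F·v = (-8.043)×(-3.322) = 26.718846 W.
(u² − w²)/2 = (74.004555 − 20.566860)/2 = 26.718847 W.
|Δ| = 0.000001;  2% of max(1, |F·v|) = 0.534377.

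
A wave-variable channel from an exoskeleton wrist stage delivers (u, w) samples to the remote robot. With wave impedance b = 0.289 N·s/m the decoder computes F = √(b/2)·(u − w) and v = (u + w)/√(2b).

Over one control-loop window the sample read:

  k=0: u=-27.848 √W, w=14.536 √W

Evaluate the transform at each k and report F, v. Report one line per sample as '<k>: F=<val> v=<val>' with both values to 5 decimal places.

0: F=-16.11150 v=-17.50973

k=0: u−w=-42.38400, u+w=-13.31200; √(b/2)=0.38013, √(2b)=0.76026; F=0.38013×(-42.384)=-16.11150, v=-13.31200/0.76026=-17.50973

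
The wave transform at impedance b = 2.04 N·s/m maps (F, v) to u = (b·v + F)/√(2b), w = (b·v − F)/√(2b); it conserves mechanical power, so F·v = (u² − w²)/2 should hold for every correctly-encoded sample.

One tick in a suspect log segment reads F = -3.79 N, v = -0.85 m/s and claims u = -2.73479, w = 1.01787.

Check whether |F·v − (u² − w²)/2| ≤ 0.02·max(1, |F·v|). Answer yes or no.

F·v = (-3.79)×(-0.85) = 3.22150 W.
(u² − w²)/2 = (7.47908 − 1.03606)/2 = 3.22151 W.
|Δ| = 0.00001;  2% of max(1, |F·v|) = 0.06443.

yes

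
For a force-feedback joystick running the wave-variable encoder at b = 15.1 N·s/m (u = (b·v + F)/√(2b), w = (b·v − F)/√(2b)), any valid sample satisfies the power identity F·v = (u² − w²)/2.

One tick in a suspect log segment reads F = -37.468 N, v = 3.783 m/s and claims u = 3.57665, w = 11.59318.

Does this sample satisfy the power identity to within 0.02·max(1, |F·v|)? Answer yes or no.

F·v = (-37.468)×3.783 = -141.74144 W.
(u² − w²)/2 = (12.79243 − 134.40182)/2 = -60.80470 W.
|Δ| = 80.93675;  2% of max(1, |F·v|) = 2.83483.

no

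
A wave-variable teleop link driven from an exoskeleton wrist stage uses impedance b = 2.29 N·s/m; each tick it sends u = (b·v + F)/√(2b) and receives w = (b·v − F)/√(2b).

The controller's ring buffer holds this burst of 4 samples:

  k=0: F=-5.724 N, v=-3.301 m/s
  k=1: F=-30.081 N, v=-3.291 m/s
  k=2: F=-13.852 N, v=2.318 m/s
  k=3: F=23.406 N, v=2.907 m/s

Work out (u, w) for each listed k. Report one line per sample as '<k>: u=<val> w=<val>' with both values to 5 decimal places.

0: u=-6.20687 w=-0.85757
1: u=-17.57745 w=10.53440
2: u=-3.99225 w=8.95298
3: u=14.04753 w=-7.82628

k=0: b·v=2.29×(-3.301)=-7.55929; √(2b)=2.14009; u=(-7.55929+(-5.724))/2.14009=-6.20687, w=(-7.55929−(-5.724))/2.14009=-0.85757
k=1: b·v=2.29×(-3.291)=-7.53639; √(2b)=2.14009; u=(-7.53639+(-30.081))/2.14009=-17.57745, w=(-7.53639−(-30.081))/2.14009=10.53440
k=2: b·v=2.29×2.318=5.30822; √(2b)=2.14009; u=(5.30822+(-13.852))/2.14009=-3.99225, w=(5.30822−(-13.852))/2.14009=8.95298
k=3: b·v=2.29×2.907=6.65703; √(2b)=2.14009; u=(6.65703+23.406)/2.14009=14.04753, w=(6.65703−23.406)/2.14009=-7.82628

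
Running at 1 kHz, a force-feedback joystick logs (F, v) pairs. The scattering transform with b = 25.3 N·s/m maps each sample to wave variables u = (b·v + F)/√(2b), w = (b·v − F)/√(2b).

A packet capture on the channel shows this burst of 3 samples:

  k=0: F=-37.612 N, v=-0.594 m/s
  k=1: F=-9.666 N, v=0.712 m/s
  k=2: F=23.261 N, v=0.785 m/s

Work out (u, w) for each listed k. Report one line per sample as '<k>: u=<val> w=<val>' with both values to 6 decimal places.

0: u=-7.400180 w=3.174839
1: u=1.173509 w=3.891209
2: u=6.062037 w=-0.478044

k=0: b·v=25.3×(-0.594)=-15.028200; √(2b)=7.113368; u=(-15.028200+(-37.612))/7.113368=-7.400180, w=(-15.028200−(-37.612))/7.113368=3.174839
k=1: b·v=25.3×0.712=18.013600; √(2b)=7.113368; u=(18.013600+(-9.666))/7.113368=1.173509, w=(18.013600−(-9.666))/7.113368=3.891209
k=2: b·v=25.3×0.785=19.860500; √(2b)=7.113368; u=(19.860500+23.261)/7.113368=6.062037, w=(19.860500−23.261)/7.113368=-0.478044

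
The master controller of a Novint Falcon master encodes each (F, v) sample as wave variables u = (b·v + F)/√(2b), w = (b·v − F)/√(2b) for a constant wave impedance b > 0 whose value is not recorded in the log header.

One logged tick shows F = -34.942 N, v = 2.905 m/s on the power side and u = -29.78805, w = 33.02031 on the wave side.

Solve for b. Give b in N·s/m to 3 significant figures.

u + w = 3.2323;  u + w = √(2b)·v, so √(2b) = 3.2323/2.905 = 1.1127.
b = (√(2b))²/2 = 1.2380/2 = 0.6190.
(Check via u − w = 2F/√(2b): u − w = -62.8084, 2F/√(2b) = -62.8084.)

b = 0.619 N·s/m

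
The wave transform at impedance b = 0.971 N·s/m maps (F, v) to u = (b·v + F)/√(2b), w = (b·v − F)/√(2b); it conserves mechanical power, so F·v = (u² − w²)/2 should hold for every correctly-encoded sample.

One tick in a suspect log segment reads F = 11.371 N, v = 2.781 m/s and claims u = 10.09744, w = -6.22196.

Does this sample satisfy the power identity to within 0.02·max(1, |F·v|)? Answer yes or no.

yes

F·v = 11.371×2.781 = 31.62275 W.
(u² − w²)/2 = (101.95829 − 38.71279)/2 = 31.62275 W.
|Δ| = 0.00000;  2% of max(1, |F·v|) = 0.63246.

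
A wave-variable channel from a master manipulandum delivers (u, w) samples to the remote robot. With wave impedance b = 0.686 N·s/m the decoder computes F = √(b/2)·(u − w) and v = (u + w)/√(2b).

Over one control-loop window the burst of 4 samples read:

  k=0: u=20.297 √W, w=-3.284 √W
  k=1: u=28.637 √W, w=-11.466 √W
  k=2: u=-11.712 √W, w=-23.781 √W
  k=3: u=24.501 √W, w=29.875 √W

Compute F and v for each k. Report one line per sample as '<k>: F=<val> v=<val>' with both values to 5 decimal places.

0: F=13.81050 v=14.52459
1: F=23.48680 v=14.65948
2: F=7.06835 v=-30.30161
3: F=-3.14735 v=46.42268

k=0: u−w=23.58100, u+w=17.01300; √(b/2)=0.58566, √(2b)=1.17132; F=0.58566×23.581=13.81050, v=17.01300/1.17132=14.52459
k=1: u−w=40.10300, u+w=17.17100; √(b/2)=0.58566, √(2b)=1.17132; F=0.58566×40.103=23.48680, v=17.17100/1.17132=14.65948
k=2: u−w=12.06900, u+w=-35.49300; √(b/2)=0.58566, √(2b)=1.17132; F=0.58566×12.069=7.06835, v=-35.49300/1.17132=-30.30161
k=3: u−w=-5.37400, u+w=54.37600; √(b/2)=0.58566, √(2b)=1.17132; F=0.58566×(-5.374)=-3.14735, v=54.37600/1.17132=46.42268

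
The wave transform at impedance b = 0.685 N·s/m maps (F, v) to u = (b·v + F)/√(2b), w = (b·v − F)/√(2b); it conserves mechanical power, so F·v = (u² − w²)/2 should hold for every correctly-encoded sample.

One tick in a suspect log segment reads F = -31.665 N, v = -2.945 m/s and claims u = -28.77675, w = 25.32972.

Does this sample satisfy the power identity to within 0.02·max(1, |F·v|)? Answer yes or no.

F·v = (-31.665)×(-2.945) = 93.25342 W.
(u² − w²)/2 = (828.10134 − 641.59472)/2 = 93.25331 W.
|Δ| = 0.00011;  2% of max(1, |F·v|) = 1.86507.

yes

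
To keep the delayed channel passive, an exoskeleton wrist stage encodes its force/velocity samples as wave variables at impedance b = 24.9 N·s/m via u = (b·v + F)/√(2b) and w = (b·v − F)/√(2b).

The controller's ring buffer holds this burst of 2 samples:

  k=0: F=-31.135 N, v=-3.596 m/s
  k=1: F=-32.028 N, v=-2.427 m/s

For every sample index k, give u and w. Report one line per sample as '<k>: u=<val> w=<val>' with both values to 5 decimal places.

k=0: b·v=24.9×(-3.596)=-89.54040; √(2b)=7.05691; u=(-89.54040+(-31.135))/7.05691=-17.10031, w=(-89.54040−(-31.135))/7.05691=-8.27634
k=1: b·v=24.9×(-2.427)=-60.43230; √(2b)=7.05691; u=(-60.43230+(-32.028))/7.05691=-13.10209, w=(-60.43230−(-32.028))/7.05691=-4.02503

0: u=-17.10031 w=-8.27634
1: u=-13.10209 w=-4.02503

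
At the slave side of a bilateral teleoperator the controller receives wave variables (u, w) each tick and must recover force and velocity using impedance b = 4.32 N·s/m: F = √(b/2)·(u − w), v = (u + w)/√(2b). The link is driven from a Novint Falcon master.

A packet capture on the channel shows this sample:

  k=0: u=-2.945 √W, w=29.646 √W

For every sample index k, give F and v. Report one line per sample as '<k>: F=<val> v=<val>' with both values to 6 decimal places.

k=0: u−w=-32.591000, u+w=26.701000; √(b/2)=1.469694, √(2b)=2.939388; F=1.469694×(-32.591)=-47.898792, v=26.701000/2.939388=9.083865

0: F=-47.898792 v=9.083865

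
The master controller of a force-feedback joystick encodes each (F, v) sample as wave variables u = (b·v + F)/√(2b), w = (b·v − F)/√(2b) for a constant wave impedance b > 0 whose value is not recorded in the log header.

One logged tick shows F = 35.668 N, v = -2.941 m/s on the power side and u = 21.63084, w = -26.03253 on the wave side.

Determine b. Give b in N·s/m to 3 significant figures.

b = 1.12 N·s/m

u + w = -4.40169;  u + w = √(2b)·v, so √(2b) = -4.40169/(-2.941) = 1.49666.
b = (√(2b))²/2 = 2.24000/2 = 1.12000.
(Check via u − w = 2F/√(2b): u − w = 47.66337, 2F/√(2b) = 47.66332.)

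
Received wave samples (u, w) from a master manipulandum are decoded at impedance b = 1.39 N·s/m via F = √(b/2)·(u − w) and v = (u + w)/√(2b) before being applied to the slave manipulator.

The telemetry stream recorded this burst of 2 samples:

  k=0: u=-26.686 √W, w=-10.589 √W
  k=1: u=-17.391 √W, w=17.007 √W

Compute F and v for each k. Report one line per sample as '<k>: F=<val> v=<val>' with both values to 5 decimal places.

0: F=-13.41953 v=-22.35606
1: F=-28.67646 v=-0.23031

k=0: u−w=-16.09700, u+w=-37.27500; √(b/2)=0.83367, √(2b)=1.66733; F=0.83367×(-16.097)=-13.41953, v=-37.27500/1.66733=-22.35606
k=1: u−w=-34.39800, u+w=-0.38400; √(b/2)=0.83367, √(2b)=1.66733; F=0.83367×(-34.398)=-28.67646, v=-0.38400/1.66733=-0.23031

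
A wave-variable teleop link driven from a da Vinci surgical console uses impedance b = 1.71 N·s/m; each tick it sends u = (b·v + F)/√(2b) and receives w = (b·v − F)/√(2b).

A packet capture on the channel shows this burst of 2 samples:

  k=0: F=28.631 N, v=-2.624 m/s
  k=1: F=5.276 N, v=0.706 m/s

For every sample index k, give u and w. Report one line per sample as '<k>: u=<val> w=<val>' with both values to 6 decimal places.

k=0: b·v=1.71×(-2.624)=-4.487040; √(2b)=1.849324; u=(-4.487040+28.631)/1.849324=13.055558, w=(-4.487040−28.631)/1.849324=-17.908185
k=1: b·v=1.71×0.706=1.207260; √(2b)=1.849324; u=(1.207260+5.276)/1.849324=3.505746, w=(1.207260−5.276)/1.849324=-2.200123

0: u=13.055558 w=-17.908185
1: u=3.505746 w=-2.200123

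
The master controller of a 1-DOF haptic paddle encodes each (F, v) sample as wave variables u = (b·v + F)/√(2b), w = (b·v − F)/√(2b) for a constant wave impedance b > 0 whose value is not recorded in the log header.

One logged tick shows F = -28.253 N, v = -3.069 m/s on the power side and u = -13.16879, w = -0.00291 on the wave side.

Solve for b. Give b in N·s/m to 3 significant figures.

u + w = -13.17170;  u + w = √(2b)·v, so √(2b) = -13.17170/(-3.069) = 4.29185.
b = (√(2b))²/2 = 18.42001/2 = 9.21001.
(Check via u − w = 2F/√(2b): u − w = -13.16588, 2F/√(2b) = -13.16587.)

b = 9.21 N·s/m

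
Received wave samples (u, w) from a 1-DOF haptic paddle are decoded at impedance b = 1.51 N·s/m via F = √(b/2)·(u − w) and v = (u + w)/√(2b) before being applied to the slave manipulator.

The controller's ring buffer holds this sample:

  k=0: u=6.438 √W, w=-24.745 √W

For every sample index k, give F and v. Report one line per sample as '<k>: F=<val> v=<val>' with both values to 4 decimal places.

0: F=27.0951 v=-10.5345

k=0: u−w=31.1830, u+w=-18.3070; √(b/2)=0.8689, √(2b)=1.7378; F=0.8689×31.183=27.0951, v=-18.3070/1.7378=-10.5345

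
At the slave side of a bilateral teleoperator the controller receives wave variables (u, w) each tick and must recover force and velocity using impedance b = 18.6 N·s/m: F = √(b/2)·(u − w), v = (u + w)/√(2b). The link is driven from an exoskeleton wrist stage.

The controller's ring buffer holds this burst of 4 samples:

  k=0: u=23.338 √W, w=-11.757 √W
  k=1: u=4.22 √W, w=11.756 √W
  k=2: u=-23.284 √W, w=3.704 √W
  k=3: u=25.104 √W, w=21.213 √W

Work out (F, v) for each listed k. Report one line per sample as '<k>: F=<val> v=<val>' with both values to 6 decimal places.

0: F=107.025366 v=1.898780
1: F=-22.981711 v=2.619368
2: F=-82.302339 v=-3.210267
3: F=11.865955 v=7.593971

k=0: u−w=35.095000, u+w=11.581000; √(b/2)=3.049590, √(2b)=6.099180; F=3.049590×35.095=107.025366, v=11.581000/6.099180=1.898780
k=1: u−w=-7.536000, u+w=15.976000; √(b/2)=3.049590, √(2b)=6.099180; F=3.049590×(-7.536)=-22.981711, v=15.976000/6.099180=2.619368
k=2: u−w=-26.988000, u+w=-19.580000; √(b/2)=3.049590, √(2b)=6.099180; F=3.049590×(-26.988)=-82.302339, v=-19.580000/6.099180=-3.210267
k=3: u−w=3.891000, u+w=46.317000; √(b/2)=3.049590, √(2b)=6.099180; F=3.049590×3.891=11.865955, v=46.317000/6.099180=7.593971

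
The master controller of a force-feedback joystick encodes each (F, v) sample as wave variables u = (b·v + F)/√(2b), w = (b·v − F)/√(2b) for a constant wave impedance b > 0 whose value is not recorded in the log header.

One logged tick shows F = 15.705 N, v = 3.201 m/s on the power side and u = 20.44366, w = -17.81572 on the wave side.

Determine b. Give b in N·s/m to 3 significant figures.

u + w = 2.62794;  u + w = √(2b)·v, so √(2b) = 2.62794/3.201 = 0.82097.
b = (√(2b))²/2 = 0.67400/2 = 0.33700.
(Check via u − w = 2F/√(2b): u − w = 38.25938, 2F/√(2b) = 38.25940.)

b = 0.337 N·s/m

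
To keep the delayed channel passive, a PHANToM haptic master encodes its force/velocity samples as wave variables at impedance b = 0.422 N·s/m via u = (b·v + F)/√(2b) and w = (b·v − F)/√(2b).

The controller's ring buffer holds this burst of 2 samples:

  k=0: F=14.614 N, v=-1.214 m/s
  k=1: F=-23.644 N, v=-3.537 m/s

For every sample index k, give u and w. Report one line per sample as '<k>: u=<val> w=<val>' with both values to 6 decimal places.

0: u=15.349704 w=-16.464999
1: u=-27.361226 w=24.111803

k=0: b·v=0.422×(-1.214)=-0.512308; √(2b)=0.918695; u=(-0.512308+14.614)/0.918695=15.349704, w=(-0.512308−14.614)/0.918695=-16.464999
k=1: b·v=0.422×(-3.537)=-1.492614; √(2b)=0.918695; u=(-1.492614+(-23.644))/0.918695=-27.361226, w=(-1.492614−(-23.644))/0.918695=24.111803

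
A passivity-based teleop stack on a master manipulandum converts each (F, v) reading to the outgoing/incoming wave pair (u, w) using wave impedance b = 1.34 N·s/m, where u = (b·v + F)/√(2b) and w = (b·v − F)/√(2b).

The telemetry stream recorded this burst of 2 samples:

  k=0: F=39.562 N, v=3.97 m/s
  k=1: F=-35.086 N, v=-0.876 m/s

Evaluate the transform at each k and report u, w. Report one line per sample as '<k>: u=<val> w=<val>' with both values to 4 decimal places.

0: u=27.4159 w=-20.9168
1: u=-22.1492 w=20.7151

k=0: b·v=1.34×3.97=5.3198; √(2b)=1.6371; u=(5.3198+39.562)/1.6371=27.4159, w=(5.3198−39.562)/1.6371=-20.9168
k=1: b·v=1.34×(-0.876)=-1.1738; √(2b)=1.6371; u=(-1.1738+(-35.086))/1.6371=-22.1492, w=(-1.1738−(-35.086))/1.6371=20.7151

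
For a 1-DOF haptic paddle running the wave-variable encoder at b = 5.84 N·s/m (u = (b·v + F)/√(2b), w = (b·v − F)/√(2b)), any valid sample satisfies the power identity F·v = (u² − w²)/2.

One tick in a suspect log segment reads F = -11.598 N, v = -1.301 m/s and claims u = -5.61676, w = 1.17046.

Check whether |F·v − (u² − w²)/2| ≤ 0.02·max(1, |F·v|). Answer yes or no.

yes

F·v = (-11.598)×(-1.301) = 15.0890 W.
(u² − w²)/2 = (31.5480 − 1.3700)/2 = 15.0890 W.
|Δ| = 0.0000;  2% of max(1, |F·v|) = 0.3018.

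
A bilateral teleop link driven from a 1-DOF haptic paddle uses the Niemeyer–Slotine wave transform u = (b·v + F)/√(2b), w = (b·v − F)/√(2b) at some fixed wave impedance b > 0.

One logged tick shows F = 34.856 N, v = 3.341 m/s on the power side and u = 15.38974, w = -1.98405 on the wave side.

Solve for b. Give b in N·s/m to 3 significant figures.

u + w = 13.40569;  u + w = √(2b)·v, so √(2b) = 13.40569/3.341 = 4.01248.
b = (√(2b))²/2 = 16.09998/2 = 8.04999.
(Check via u − w = 2F/√(2b): u − w = 17.37379, 2F/√(2b) = 17.37380.)

b = 8.05 N·s/m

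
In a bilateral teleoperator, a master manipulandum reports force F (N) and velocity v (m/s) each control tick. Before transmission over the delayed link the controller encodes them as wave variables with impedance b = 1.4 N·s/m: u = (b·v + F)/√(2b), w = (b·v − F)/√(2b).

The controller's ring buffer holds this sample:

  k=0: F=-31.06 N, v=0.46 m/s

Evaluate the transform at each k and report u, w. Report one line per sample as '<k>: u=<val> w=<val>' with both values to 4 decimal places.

0: u=-18.1770 w=18.9468

k=0: b·v=1.4×0.46=0.6440; √(2b)=1.6733; u=(0.6440+(-31.06))/1.6733=-18.1770, w=(0.6440−(-31.06))/1.6733=18.9468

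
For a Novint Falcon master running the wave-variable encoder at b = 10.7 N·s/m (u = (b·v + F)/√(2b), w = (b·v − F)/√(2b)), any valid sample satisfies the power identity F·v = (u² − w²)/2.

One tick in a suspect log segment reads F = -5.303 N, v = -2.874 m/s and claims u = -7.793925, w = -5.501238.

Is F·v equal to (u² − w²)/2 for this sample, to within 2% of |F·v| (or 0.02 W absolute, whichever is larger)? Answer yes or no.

yes

F·v = (-5.303)×(-2.874) = 15.240822 W.
(u² − w²)/2 = (60.745267 − 30.263620)/2 = 15.240824 W.
|Δ| = 0.000002;  2% of max(1, |F·v|) = 0.304816.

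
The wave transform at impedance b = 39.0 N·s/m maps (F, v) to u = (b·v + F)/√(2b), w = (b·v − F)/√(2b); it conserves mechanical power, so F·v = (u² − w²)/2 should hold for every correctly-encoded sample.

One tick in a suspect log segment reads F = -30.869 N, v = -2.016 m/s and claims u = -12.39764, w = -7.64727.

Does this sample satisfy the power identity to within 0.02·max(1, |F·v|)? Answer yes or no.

no

F·v = (-30.869)×(-2.016) = 62.23190 W.
(u² − w²)/2 = (153.70148 − 58.48074)/2 = 47.61037 W.
|Δ| = 14.62153;  2% of max(1, |F·v|) = 1.24464.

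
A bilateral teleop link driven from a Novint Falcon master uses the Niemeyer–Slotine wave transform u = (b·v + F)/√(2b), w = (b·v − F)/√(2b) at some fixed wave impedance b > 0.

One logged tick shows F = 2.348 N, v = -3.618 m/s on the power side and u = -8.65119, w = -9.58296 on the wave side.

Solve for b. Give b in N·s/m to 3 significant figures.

u + w = -18.2341;  u + w = √(2b)·v, so √(2b) = -18.2341/(-3.618) = 5.0398.
b = (√(2b))²/2 = 25.4000/2 = 12.7000.
(Check via u − w = 2F/√(2b): u − w = 0.9318, 2F/√(2b) = 0.9318.)

b = 12.7 N·s/m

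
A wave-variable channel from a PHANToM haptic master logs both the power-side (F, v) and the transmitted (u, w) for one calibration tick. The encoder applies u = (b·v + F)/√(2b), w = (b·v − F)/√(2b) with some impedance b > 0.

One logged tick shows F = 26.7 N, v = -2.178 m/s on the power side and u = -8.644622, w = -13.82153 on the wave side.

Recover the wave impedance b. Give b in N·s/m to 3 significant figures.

b = 53.2 N·s/m

u + w = -22.466152;  u + w = √(2b)·v, so √(2b) = -22.466152/(-2.178) = 10.315038.
b = (√(2b))²/2 = 106.400002/2 = 53.200001.
(Check via u − w = 2F/√(2b): u − w = 5.176908, 2F/√(2b) = 5.176908.)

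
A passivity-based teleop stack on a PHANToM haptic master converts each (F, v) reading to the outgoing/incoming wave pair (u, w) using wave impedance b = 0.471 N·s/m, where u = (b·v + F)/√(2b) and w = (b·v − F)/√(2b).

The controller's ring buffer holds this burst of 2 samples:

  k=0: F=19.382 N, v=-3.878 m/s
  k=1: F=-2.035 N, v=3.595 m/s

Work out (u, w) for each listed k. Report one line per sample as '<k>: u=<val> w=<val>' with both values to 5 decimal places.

k=0: b·v=0.471×(-3.878)=-1.82654; √(2b)=0.97057; u=(-1.82654+19.382)/0.97057=18.08784, w=(-1.82654−19.382)/0.97057=-21.85170
k=1: b·v=0.471×3.595=1.69324; √(2b)=0.97057; u=(1.69324+(-2.035))/0.97057=-0.35212, w=(1.69324−(-2.035))/0.97057=3.84131

0: u=18.08784 w=-21.85170
1: u=-0.35212 w=3.84131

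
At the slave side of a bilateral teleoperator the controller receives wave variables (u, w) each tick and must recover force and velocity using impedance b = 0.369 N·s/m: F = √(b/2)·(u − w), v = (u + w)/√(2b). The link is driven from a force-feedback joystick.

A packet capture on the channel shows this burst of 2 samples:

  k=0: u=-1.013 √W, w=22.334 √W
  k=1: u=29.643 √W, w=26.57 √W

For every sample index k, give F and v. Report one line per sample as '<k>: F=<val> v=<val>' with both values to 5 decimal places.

k=0: u−w=-23.34700, u+w=21.32100; √(b/2)=0.42953, √(2b)=0.85907; F=0.42953×(-23.347)=-10.02835, v=21.32100/0.85907=24.81872
k=1: u−w=3.07300, u+w=56.21300; √(b/2)=0.42953, √(2b)=0.85907; F=0.42953×3.073=1.31996, v=56.21300/0.85907=65.43477

0: F=-10.02835 v=24.81872
1: F=1.31996 v=65.43477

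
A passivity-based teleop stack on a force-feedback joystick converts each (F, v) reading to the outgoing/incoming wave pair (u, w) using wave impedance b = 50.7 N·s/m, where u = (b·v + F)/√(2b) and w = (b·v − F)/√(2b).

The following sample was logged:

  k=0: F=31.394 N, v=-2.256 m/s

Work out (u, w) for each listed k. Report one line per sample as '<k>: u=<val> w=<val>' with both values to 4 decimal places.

0: u=-8.2410 w=-14.4763

k=0: b·v=50.7×(-2.256)=-114.3792; √(2b)=10.0698; u=(-114.3792+31.394)/10.0698=-8.2410, w=(-114.3792−31.394)/10.0698=-14.4763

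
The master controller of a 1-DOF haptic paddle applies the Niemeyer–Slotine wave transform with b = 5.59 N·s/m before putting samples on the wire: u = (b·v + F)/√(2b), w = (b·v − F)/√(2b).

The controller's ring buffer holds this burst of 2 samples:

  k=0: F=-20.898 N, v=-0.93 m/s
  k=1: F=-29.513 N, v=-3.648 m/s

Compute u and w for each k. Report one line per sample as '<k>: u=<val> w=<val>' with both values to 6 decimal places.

0: u=-7.804852 w=4.695257
1: u=-14.925399 w=2.727761

k=0: b·v=5.59×(-0.93)=-5.198700; √(2b)=3.343651; u=(-5.198700+(-20.898))/3.343651=-7.804852, w=(-5.198700−(-20.898))/3.343651=4.695257
k=1: b·v=5.59×(-3.648)=-20.392320; √(2b)=3.343651; u=(-20.392320+(-29.513))/3.343651=-14.925399, w=(-20.392320−(-29.513))/3.343651=2.727761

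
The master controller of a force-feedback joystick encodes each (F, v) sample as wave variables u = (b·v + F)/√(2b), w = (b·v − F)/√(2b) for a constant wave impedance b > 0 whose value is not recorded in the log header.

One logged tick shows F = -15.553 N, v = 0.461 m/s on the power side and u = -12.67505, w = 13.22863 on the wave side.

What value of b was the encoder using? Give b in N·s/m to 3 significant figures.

u + w = 0.5536;  u + w = √(2b)·v, so √(2b) = 0.5536/0.461 = 1.2008.
b = (√(2b))²/2 = 1.4420/2 = 0.7210.
(Check via u − w = 2F/√(2b): u − w = -25.9037, 2F/√(2b) = -25.9039.)

b = 0.721 N·s/m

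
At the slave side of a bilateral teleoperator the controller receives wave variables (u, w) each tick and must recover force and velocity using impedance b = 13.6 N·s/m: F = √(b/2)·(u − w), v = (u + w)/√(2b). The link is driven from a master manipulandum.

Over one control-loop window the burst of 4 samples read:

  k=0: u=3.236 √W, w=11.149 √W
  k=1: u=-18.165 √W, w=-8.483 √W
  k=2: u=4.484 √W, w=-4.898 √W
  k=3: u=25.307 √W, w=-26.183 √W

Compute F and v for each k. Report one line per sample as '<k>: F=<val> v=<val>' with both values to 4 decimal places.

0: F=-20.6346 v=2.7582
1: F=-25.2476 v=-5.1095
2: F=24.4653 v=-0.0794
3: F=134.2695 v=-0.1680

k=0: u−w=-7.9130, u+w=14.3850; √(b/2)=2.6077, √(2b)=5.2154; F=2.6077×(-7.913)=-20.6346, v=14.3850/5.2154=2.7582
k=1: u−w=-9.6820, u+w=-26.6480; √(b/2)=2.6077, √(2b)=5.2154; F=2.6077×(-9.682)=-25.2476, v=-26.6480/5.2154=-5.1095
k=2: u−w=9.3820, u+w=-0.4140; √(b/2)=2.6077, √(2b)=5.2154; F=2.6077×9.382=24.4653, v=-0.4140/5.2154=-0.0794
k=3: u−w=51.4900, u+w=-0.8760; √(b/2)=2.6077, √(2b)=5.2154; F=2.6077×51.49=134.2695, v=-0.8760/5.2154=-0.1680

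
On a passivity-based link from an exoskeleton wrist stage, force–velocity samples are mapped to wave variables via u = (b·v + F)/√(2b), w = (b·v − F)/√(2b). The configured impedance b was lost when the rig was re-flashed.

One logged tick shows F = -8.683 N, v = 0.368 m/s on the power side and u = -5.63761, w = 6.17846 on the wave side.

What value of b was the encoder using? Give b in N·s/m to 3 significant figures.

u + w = 0.54085;  u + w = √(2b)·v, so √(2b) = 0.54085/0.368 = 1.46970.
b = (√(2b))²/2 = 2.16002/2 = 1.08001.
(Check via u − w = 2F/√(2b): u − w = -11.81607, 2F/√(2b) = -11.81601.)

b = 1.08 N·s/m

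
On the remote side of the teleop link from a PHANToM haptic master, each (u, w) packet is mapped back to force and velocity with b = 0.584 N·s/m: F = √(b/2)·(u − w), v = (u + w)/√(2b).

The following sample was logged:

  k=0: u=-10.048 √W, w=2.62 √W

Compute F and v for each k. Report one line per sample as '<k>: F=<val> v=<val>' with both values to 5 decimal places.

k=0: u−w=-12.66800, u+w=-7.42800; √(b/2)=0.54037, √(2b)=1.08074; F=0.54037×(-12.668)=-6.84541, v=-7.42800/1.08074=-6.87307

0: F=-6.84541 v=-6.87307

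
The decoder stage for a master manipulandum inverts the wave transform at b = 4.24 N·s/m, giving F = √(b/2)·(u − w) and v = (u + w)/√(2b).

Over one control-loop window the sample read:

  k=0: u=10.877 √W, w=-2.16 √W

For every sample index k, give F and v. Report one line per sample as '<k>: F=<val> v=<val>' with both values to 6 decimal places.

0: F=18.982159 v=2.993430

k=0: u−w=13.037000, u+w=8.717000; √(b/2)=1.456022, √(2b)=2.912044; F=1.456022×13.037=18.982159, v=8.717000/2.912044=2.993430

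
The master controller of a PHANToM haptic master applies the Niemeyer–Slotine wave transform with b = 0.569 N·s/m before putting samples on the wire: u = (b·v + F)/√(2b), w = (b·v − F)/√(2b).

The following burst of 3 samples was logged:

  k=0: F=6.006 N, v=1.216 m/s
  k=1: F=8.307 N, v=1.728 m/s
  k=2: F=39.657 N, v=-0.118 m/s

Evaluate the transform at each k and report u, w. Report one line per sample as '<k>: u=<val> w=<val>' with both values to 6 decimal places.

k=0: b·v=0.569×1.216=0.691904; √(2b)=1.066771; u=(0.691904+6.006)/1.066771=6.278672, w=(0.691904−6.006)/1.066771=-4.981479
k=1: b·v=0.569×1.728=0.983232; √(2b)=1.066771; u=(0.983232+8.307)/1.066771=8.708742, w=(0.983232−8.307)/1.066771=-6.865362
k=2: b·v=0.569×(-0.118)=-0.067142; √(2b)=1.066771; u=(-0.067142+39.657)/1.066771=37.111868, w=(-0.067142−39.657)/1.066771=-37.237747

0: u=6.278672 w=-4.981479
1: u=8.708742 w=-6.865362
2: u=37.111868 w=-37.237747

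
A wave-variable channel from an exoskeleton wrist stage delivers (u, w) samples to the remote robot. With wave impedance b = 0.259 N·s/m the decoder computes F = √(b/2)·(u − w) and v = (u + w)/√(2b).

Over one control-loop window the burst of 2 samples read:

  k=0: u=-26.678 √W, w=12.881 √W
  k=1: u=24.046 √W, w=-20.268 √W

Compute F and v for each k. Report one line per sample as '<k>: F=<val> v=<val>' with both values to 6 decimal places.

0: F=-14.235745 v=-19.169897
1: F=15.946884 v=5.249248

k=0: u−w=-39.559000, u+w=-13.797000; √(b/2)=0.359861, √(2b)=0.719722; F=0.359861×(-39.559)=-14.235745, v=-13.797000/0.719722=-19.169897
k=1: u−w=44.314000, u+w=3.778000; √(b/2)=0.359861, √(2b)=0.719722; F=0.359861×44.314=15.946884, v=3.778000/0.719722=5.249248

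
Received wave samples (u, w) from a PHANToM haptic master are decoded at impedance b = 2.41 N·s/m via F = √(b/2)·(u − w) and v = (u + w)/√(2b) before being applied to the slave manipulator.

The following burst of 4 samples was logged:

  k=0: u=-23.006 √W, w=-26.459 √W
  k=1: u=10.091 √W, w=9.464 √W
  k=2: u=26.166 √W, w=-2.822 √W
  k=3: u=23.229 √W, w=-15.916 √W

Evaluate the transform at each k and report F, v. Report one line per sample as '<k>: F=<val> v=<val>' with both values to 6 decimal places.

k=0: u−w=3.453000, u+w=-49.465000; √(b/2)=1.097725, √(2b)=2.195450; F=1.097725×3.453=3.790444, v=-49.465000/2.195450=-22.530690
k=1: u−w=0.627000, u+w=19.555000; √(b/2)=1.097725, √(2b)=2.195450; F=1.097725×0.627=0.688274, v=19.555000/2.195450=8.907058
k=2: u−w=28.988000, u+w=23.344000; √(b/2)=1.097725, √(2b)=2.195450; F=1.097725×28.988=31.820850, v=23.344000/2.195450=10.632901
k=3: u−w=39.145000, u+w=7.313000; √(b/2)=1.097725, √(2b)=2.195450; F=1.097725×39.145=42.970442, v=7.313000/2.195450=3.330980

0: F=3.790444 v=-22.530690
1: F=0.688274 v=8.907058
2: F=31.820850 v=10.632901
3: F=42.970442 v=3.330980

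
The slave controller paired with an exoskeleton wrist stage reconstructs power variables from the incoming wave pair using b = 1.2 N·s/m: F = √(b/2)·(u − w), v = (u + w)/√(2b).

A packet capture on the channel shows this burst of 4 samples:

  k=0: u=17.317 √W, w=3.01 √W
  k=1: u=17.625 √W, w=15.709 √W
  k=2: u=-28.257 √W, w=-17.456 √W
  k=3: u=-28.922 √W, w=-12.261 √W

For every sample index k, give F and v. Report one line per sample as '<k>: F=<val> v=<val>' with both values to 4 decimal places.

k=0: u−w=14.3070, u+w=20.3270; √(b/2)=0.7746, √(2b)=1.5492; F=0.7746×14.307=11.0822, v=20.3270/1.5492=13.1210
k=1: u−w=1.9160, u+w=33.3340; √(b/2)=0.7746, √(2b)=1.5492; F=0.7746×1.916=1.4841, v=33.3340/1.5492=21.5170
k=2: u−w=-10.8010, u+w=-45.7130; √(b/2)=0.7746, √(2b)=1.5492; F=0.7746×(-10.801)=-8.3664, v=-45.7130/1.5492=-29.5076
k=3: u−w=-16.6610, u+w=-41.1830; √(b/2)=0.7746, √(2b)=1.5492; F=0.7746×(-16.661)=-12.9056, v=-41.1830/1.5492=-26.5835

0: F=11.0822 v=13.1210
1: F=1.4841 v=21.5170
2: F=-8.3664 v=-29.5076
3: F=-12.9056 v=-26.5835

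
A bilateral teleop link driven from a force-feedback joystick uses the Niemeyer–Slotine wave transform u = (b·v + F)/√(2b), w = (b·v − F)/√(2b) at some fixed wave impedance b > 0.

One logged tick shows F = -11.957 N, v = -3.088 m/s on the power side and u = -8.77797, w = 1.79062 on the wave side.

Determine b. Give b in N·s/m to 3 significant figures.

b = 2.56 N·s/m

u + w = -6.98735;  u + w = √(2b)·v, so √(2b) = -6.98735/(-3.088) = 2.26274.
b = (√(2b))²/2 = 5.12001/2 = 2.56000.
(Check via u − w = 2F/√(2b): u − w = -10.56859, 2F/√(2b) = -10.56859.)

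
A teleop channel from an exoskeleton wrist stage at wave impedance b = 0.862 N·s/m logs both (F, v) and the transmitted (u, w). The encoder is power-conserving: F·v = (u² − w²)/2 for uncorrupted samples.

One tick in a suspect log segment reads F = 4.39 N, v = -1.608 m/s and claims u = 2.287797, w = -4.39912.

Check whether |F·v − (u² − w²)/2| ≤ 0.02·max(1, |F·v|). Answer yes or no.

yes

F·v = 4.39×(-1.608) = -7.059120 W.
(u² − w²)/2 = (5.234015 − 19.352257)/2 = -7.059121 W.
|Δ| = 0.000001;  2% of max(1, |F·v|) = 0.141182.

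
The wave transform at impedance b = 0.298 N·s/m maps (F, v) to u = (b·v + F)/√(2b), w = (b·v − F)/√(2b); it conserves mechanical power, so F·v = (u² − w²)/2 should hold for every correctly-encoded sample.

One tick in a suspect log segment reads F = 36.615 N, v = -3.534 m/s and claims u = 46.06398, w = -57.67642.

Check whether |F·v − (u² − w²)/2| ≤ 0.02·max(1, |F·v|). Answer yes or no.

F·v = 36.615×(-3.534) = -129.39741 W.
(u² − w²)/2 = (2121.89025 − 3326.56942)/2 = -602.33959 W.
|Δ| = 472.94218;  2% of max(1, |F·v|) = 2.58795.

no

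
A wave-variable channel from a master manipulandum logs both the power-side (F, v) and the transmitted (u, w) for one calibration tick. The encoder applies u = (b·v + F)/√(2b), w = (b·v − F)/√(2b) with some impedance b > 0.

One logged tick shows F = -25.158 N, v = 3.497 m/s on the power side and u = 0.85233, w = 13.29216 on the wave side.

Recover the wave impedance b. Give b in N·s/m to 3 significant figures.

u + w = 14.14449;  u + w = √(2b)·v, so √(2b) = 14.14449/3.497 = 4.04475.
b = (√(2b))²/2 = 16.36000/2 = 8.18000.
(Check via u − w = 2F/√(2b): u − w = -12.43983, 2F/√(2b) = -12.43983.)

b = 8.18 N·s/m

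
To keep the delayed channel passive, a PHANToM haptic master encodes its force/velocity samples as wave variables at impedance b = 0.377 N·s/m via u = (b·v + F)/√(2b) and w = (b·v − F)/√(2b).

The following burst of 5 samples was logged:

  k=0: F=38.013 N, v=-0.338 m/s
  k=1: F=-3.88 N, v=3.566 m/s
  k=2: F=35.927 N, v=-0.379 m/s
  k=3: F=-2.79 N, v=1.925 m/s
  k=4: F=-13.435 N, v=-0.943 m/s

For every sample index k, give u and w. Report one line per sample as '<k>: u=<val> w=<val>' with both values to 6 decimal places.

0: u=43.630300 w=-43.923796
1: u=-2.920103 w=6.016574
2: u=41.210191 w=-41.539289
3: u=-2.377288 w=4.048827
4: u=-15.881616 w=15.062779

k=0: b·v=0.377×(-0.338)=-0.127426; √(2b)=0.868332; u=(-0.127426+38.013)/0.868332=43.630300, w=(-0.127426−38.013)/0.868332=-43.923796
k=1: b·v=0.377×3.566=1.344382; √(2b)=0.868332; u=(1.344382+(-3.88))/0.868332=-2.920103, w=(1.344382−(-3.88))/0.868332=6.016574
k=2: b·v=0.377×(-0.379)=-0.142883; √(2b)=0.868332; u=(-0.142883+35.927)/0.868332=41.210191, w=(-0.142883−35.927)/0.868332=-41.539289
k=3: b·v=0.377×1.925=0.725725; √(2b)=0.868332; u=(0.725725+(-2.79))/0.868332=-2.377288, w=(0.725725−(-2.79))/0.868332=4.048827
k=4: b·v=0.377×(-0.943)=-0.355511; √(2b)=0.868332; u=(-0.355511+(-13.435))/0.868332=-15.881616, w=(-0.355511−(-13.435))/0.868332=15.062779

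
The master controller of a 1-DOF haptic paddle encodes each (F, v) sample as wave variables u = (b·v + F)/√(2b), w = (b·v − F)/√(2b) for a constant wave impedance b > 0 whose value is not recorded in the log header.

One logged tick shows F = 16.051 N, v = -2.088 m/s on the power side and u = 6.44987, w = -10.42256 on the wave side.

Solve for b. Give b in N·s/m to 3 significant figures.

u + w = -3.9727;  u + w = √(2b)·v, so √(2b) = -3.9727/(-2.088) = 1.9026.
b = (√(2b))²/2 = 3.6200/2 = 1.8100.
(Check via u − w = 2F/√(2b): u − w = 16.8724, 2F/√(2b) = 16.8724.)

b = 1.81 N·s/m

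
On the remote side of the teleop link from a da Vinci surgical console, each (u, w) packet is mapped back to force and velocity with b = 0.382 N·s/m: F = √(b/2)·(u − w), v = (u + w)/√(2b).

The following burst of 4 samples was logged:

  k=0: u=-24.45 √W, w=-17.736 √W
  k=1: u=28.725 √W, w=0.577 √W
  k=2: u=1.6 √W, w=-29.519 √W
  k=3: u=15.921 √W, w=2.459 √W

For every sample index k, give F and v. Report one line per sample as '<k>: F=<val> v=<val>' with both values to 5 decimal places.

k=0: u−w=-6.71400, u+w=-42.18600; √(b/2)=0.43704, √(2b)=0.87407; F=0.43704×(-6.714)=-2.93426, v=-42.18600/0.87407=-48.26382
k=1: u−w=28.14800, u+w=29.30200; √(b/2)=0.43704, √(2b)=0.87407; F=0.43704×28.148=12.30167, v=29.30200/0.87407=33.52359
k=2: u−w=31.11900, u+w=-27.91900; √(b/2)=0.43704, √(2b)=0.87407; F=0.43704×31.119=13.60011, v=-27.91900/0.87407=-31.94134
k=3: u−w=13.46200, u+w=18.38000; √(b/2)=0.43704, √(2b)=0.87407; F=0.43704×13.462=5.88337, v=18.38000/0.87407=21.02804

0: F=-2.93426 v=-48.26382
1: F=12.30167 v=33.52359
2: F=13.60011 v=-31.94134
3: F=5.88337 v=21.02804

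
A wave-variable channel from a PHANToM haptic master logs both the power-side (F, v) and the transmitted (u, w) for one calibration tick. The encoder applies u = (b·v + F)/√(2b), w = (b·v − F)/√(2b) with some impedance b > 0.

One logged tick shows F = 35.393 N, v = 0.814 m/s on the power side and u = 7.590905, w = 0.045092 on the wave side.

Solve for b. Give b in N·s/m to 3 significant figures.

b = 44 N·s/m

u + w = 7.635997;  u + w = √(2b)·v, so √(2b) = 7.635997/0.814 = 9.380832.
b = (√(2b))²/2 = 88.000003/2 = 44.000002.
(Check via u − w = 2F/√(2b): u − w = 7.545813, 2F/√(2b) = 7.545813.)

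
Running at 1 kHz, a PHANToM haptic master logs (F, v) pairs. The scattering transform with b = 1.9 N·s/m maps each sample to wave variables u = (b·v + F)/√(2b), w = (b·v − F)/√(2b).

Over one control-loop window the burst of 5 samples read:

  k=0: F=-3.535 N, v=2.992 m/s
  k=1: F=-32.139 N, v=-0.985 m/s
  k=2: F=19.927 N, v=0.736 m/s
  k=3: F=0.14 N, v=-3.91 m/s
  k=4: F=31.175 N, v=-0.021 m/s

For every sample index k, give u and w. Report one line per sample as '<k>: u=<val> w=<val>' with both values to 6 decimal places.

0: u=1.102824 w=4.729658
1: u=-17.447018 w=15.526900
2: u=10.939699 w=-9.504971
3: u=-3.739178 w=-3.882815
4: u=15.971969 w=-16.012906

k=0: b·v=1.9×2.992=5.684800; √(2b)=1.949359; u=(5.684800+(-3.535))/1.949359=1.102824, w=(5.684800−(-3.535))/1.949359=4.729658
k=1: b·v=1.9×(-0.985)=-1.871500; √(2b)=1.949359; u=(-1.871500+(-32.139))/1.949359=-17.447018, w=(-1.871500−(-32.139))/1.949359=15.526900
k=2: b·v=1.9×0.736=1.398400; √(2b)=1.949359; u=(1.398400+19.927)/1.949359=10.939699, w=(1.398400−19.927)/1.949359=-9.504971
k=3: b·v=1.9×(-3.91)=-7.429000; √(2b)=1.949359; u=(-7.429000+0.14)/1.949359=-3.739178, w=(-7.429000−0.14)/1.949359=-3.882815
k=4: b·v=1.9×(-0.021)=-0.039900; √(2b)=1.949359; u=(-0.039900+31.175)/1.949359=15.971969, w=(-0.039900−31.175)/1.949359=-16.012906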